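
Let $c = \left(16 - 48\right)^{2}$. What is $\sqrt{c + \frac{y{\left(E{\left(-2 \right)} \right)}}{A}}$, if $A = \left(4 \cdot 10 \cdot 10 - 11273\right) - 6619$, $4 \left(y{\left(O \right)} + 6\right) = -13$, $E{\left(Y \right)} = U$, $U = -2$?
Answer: $\frac{\sqrt{313313507337}}{17492} \approx 32.0$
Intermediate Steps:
$E{\left(Y \right)} = -2$
$y{\left(O \right)} = - \frac{37}{4}$ ($y{\left(O \right)} = -6 + \frac{1}{4} \left(-13\right) = -6 - \frac{13}{4} = - \frac{37}{4}$)
$c = 1024$ ($c = \left(-32\right)^{2} = 1024$)
$A = -17492$ ($A = \left(40 \cdot 10 - 11273\right) - 6619 = \left(400 - 11273\right) - 6619 = -10873 - 6619 = -17492$)
$\sqrt{c + \frac{y{\left(E{\left(-2 \right)} \right)}}{A}} = \sqrt{1024 - \frac{37}{4 \left(-17492\right)}} = \sqrt{1024 - - \frac{37}{69968}} = \sqrt{1024 + \frac{37}{69968}} = \sqrt{\frac{71647269}{69968}} = \frac{\sqrt{313313507337}}{17492}$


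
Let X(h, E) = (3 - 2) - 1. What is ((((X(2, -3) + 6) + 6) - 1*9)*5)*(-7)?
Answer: -105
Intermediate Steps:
X(h, E) = 0 (X(h, E) = 1 - 1 = 0)
((((X(2, -3) + 6) + 6) - 1*9)*5)*(-7) = ((((0 + 6) + 6) - 1*9)*5)*(-7) = (((6 + 6) - 9)*5)*(-7) = ((12 - 9)*5)*(-7) = (3*5)*(-7) = 15*(-7) = -105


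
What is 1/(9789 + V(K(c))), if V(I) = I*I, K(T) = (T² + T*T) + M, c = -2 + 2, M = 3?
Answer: 1/9798 ≈ 0.00010206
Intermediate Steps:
c = 0
K(T) = 3 + 2*T² (K(T) = (T² + T*T) + 3 = (T² + T²) + 3 = 2*T² + 3 = 3 + 2*T²)
V(I) = I²
1/(9789 + V(K(c))) = 1/(9789 + (3 + 2*0²)²) = 1/(9789 + (3 + 2*0)²) = 1/(9789 + (3 + 0)²) = 1/(9789 + 3²) = 1/(9789 + 9) = 1/9798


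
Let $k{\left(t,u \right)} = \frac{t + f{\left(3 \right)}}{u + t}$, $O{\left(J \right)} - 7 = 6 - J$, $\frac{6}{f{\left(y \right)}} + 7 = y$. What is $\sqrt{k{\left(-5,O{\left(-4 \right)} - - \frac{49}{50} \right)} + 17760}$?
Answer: $\frac{\sqrt{7480318835}}{649} \approx 133.26$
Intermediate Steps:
$f{\left(y \right)} = \frac{6}{-7 + y}$
$O{\left(J \right)} = 13 - J$ ($O{\left(J \right)} = 7 - \left(-6 + J\right) = 13 - J$)
$k{\left(t,u \right)} = \frac{- \frac{3}{2} + t}{t + u}$ ($k{\left(t,u \right)} = \frac{t + \frac{6}{-7 + 3}}{u + t} = \frac{t + \frac{6}{-4}}{t + u} = \frac{t + 6 \left(- \frac{1}{4}\right)}{t + u} = \frac{t - \frac{3}{2}}{t + u} = \frac{- \frac{3}{2} + t}{t + u}$)
$\sqrt{k{\left(-5,O{\left(-4 \right)} - - \frac{49}{50} \right)} + 17760} = \sqrt{\frac{- \frac{3}{2} - 5}{-5 + \left(\left(13 - -4\right) - - \frac{49}{50}\right)} + 17760} = \sqrt{\frac{1}{-5 + \left(\left(13 + 4\right) - \left(-49\right) \frac{1}{50}\right)} \left(- \frac{13}{2}\right) + 17760} = \sqrt{\frac{1}{-5 + \left(17 - - \frac{49}{50}\right)} \left(- \frac{13}{2}\right) + 17760} = \sqrt{\frac{1}{-5 + \left(17 + \frac{49}{50}\right)} \left(- \frac{13}{2}\right) + 17760} = \sqrt{\frac{1}{-5 + \frac{899}{50}} \left(- \frac{13}{2}\right) + 17760} = \sqrt{\frac{1}{\frac{649}{50}} \left(- \frac{13}{2}\right) + 17760} = \sqrt{\frac{50}{649} \left(- \frac{13}{2}\right) + 17760} = \sqrt{- \frac{325}{649} + 17760} = \sqrt{\frac{11525915}{649}} = \frac{\sqrt{7480318835}}{649}$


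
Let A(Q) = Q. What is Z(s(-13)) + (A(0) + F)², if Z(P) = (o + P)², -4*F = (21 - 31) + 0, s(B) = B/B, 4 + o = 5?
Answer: 41/4 ≈ 10.250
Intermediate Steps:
o = 1 (o = -4 + 5 = 1)
s(B) = 1
F = 5/2 (F = -((21 - 31) + 0)/4 = -(-10 + 0)/4 = -¼*(-10) = 5/2 ≈ 2.5000)
Z(P) = (1 + P)²
Z(s(-13)) + (A(0) + F)² = (1 + 1)² + (0 + 5/2)² = 2² + (5/2)² = 4 + 25/4 = 41/4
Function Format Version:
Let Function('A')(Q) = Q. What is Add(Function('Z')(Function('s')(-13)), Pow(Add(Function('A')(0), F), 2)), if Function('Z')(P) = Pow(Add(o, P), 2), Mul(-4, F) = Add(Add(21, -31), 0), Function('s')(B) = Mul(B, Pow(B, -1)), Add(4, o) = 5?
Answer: Rational(41, 4) ≈ 10.250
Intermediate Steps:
o = 1 (o = Add(-4, 5) = 1)
Function('s')(B) = 1
F = Rational(5, 2) (F = Mul(Rational(-1, 4), Add(Add(21, -31), 0)) = Mul(Rational(-1, 4), Add(-10, 0)) = Mul(Rational(-1, 4), -10) = Rational(5, 2) ≈ 2.5000)
Function('Z')(P) = Pow(Add(1, P), 2)
Add(Function('Z')(Function('s')(-13)), Pow(Add(Function('A')(0), F), 2)) = Add(Pow(Add(1, 1), 2), Pow(Add(0, Rational(5, 2)), 2)) = Add(Pow(2, 2), Pow(Rational(5, 2), 2)) = Add(4, Rational(25, 4)) = Rational(41, 4)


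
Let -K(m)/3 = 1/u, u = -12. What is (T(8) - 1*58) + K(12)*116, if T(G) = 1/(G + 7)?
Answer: -434/15 ≈ -28.933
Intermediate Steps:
T(G) = 1/(7 + G)
K(m) = ¼ (K(m) = -3/(-12) = -3*(-1/12) = ¼)
(T(8) - 1*58) + K(12)*116 = (1/(7 + 8) - 1*58) + (¼)*116 = (1/15 - 58) + 29 = -869/15 + 29 = -434/15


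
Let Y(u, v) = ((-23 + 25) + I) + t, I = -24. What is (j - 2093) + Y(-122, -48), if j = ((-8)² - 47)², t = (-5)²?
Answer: -1801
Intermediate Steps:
t = 25
j = 289 (j = (64 - 47)² = 17² = 289)
Y(u, v) = 3 (Y(u, v) = ((-23 + 25) - 24) + 25 = (2 - 24) + 25 = -22 + 25 = 3)
(j - 2093) + Y(-122, -48) = (289 - 2093) + 3 = -1804 + 3 = -1801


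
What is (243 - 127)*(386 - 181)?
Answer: 23780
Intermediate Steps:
(243 - 127)*(386 - 181) = 116*205 = 23780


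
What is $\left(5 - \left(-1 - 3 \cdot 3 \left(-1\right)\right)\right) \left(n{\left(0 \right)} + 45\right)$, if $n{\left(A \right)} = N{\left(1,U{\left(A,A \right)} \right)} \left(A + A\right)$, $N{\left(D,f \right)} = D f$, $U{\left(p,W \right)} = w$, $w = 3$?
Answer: $-135$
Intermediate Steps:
$U{\left(p,W \right)} = 3$
$n{\left(A \right)} = 6 A$ ($n{\left(A \right)} = 1 \cdot 3 \left(A + A\right) = 3 \cdot 2 A = 6 A$)
$\left(5 - \left(-1 - 3 \cdot 3 \left(-1\right)\right)\right) \left(n{\left(0 \right)} + 45\right) = \left(5 - \left(-1 - 3 \cdot 3 \left(-1\right)\right)\right) \left(6 \cdot 0 + 45\right) = \left(5 - \left(-1 - 9 \left(-1\right)\right)\right) \left(0 + 45\right) = \left(5 - \left(-1 - -9\right)\right) 45 = \left(5 - \left(-1 + 9\right)\right) 45 = \left(5 - 8\right) 45 = \left(-3\right) 45 = -135$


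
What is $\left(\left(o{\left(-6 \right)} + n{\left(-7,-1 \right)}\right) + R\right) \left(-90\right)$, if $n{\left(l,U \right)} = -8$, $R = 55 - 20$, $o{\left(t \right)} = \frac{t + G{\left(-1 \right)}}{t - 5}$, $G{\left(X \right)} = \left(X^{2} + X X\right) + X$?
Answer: $- \frac{27180}{11} \approx -2470.9$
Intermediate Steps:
$G{\left(X \right)} = X + 2 X^{2}$ ($G{\left(X \right)} = \left(X^{2} + X^{2}\right) + X = 2 X^{2} + X = X + 2 X^{2}$)
$o{\left(t \right)} = \frac{1 + t}{-5 + t}$ ($o{\left(t \right)} = \frac{t - \left(1 + 2 \left(-1\right)\right)}{t - 5} = \frac{t - \left(1 - 2\right)}{-5 + t} = \frac{t - -1}{-5 + t} = \frac{t + 1}{-5 + t} = \frac{1 + t}{-5 + t}$)
$R = 35$ ($R = 55 - 20 = 35$)
$\left(\left(o{\left(-6 \right)} + n{\left(-7,-1 \right)}\right) + R\right) \left(-90\right) = \left(\left(\frac{1 - 6}{-5 - 6} - 8\right) + 35\right) \left(-90\right) = \left(\left(\frac{1}{-11} \left(-5\right) - 8\right) + 35\right) \left(-90\right) = \left(\left(\left(- \frac{1}{11}\right) \left(-5\right) - 8\right) + 35\right) \left(-90\right) = \left(\left(\frac{5}{11} - 8\right) + 35\right) \left(-90\right) = \left(- \frac{83}{11} + 35\right) \left(-90\right) = \frac{302}{11} \left(-90\right) = - \frac{27180}{11}$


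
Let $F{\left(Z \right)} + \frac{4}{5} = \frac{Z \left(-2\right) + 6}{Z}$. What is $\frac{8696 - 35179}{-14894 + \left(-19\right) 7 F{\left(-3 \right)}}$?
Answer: $\frac{132415}{71278} \approx 1.8577$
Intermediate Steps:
$F{\left(Z \right)} = - \frac{4}{5} + \frac{6 - 2 Z}{Z}$ ($F{\left(Z \right)} = - \frac{4}{5} + \frac{Z \left(-2\right) + 6}{Z} = - \frac{4}{5} + \frac{- 2 Z + 6}{Z} = - \frac{4}{5} + \frac{6 - 2 Z}{Z}$)
$\frac{8696 - 35179}{-14894 + \left(-19\right) 7 F{\left(-3 \right)}} = \frac{8696 - 35179}{-14894 + \left(-19\right) 7 \left(- \frac{14}{5} + \frac{6}{-3}\right)} = - \frac{26483}{-14894 - 133 \left(- \frac{14}{5} + 6 \left(- \frac{1}{3}\right)\right)} = - \frac{26483}{-14894 - 133 \left(- \frac{14}{5} - 2\right)} = - \frac{26483}{-14894 - - \frac{3192}{5}} = - \frac{26483}{-14894 + \frac{3192}{5}} = - \frac{26483}{- \frac{71278}{5}} = \left(-26483\right) \left(- \frac{5}{71278}\right) = \frac{132415}{71278}$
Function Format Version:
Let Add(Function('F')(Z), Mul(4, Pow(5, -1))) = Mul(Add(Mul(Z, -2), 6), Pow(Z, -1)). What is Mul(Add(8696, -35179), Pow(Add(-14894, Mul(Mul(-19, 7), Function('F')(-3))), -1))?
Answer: Rational(132415, 71278) ≈ 1.8577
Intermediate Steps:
Function('F')(Z) = Add(Rational(-4, 5), Mul(Pow(Z, -1), Add(6, Mul(-2, Z)))) (Function('F')(Z) = Add(Rational(-4, 5), Mul(Add(Mul(Z, -2), 6), Pow(Z, -1))) = Add(Rational(-4, 5), Mul(Add(Mul(-2, Z), 6), Pow(Z, -1))) = Add(Rational(-4, 5), Mul(Add(6, Mul(-2, Z)), Pow(Z, -1))) = Add(Rational(-4, 5), Mul(Pow(Z, -1), Add(6, Mul(-2, Z)))))
Mul(Add(8696, -35179), Pow(Add(-14894, Mul(Mul(-19, 7), Function('F')(-3))), -1)) = Mul(Add(8696, -35179), Pow(Add(-14894, Mul(Mul(-19, 7), Add(Rational(-14, 5), Mul(6, Pow(-3, -1))))), -1)) = Mul(-26483, Pow(Add(-14894, Mul(-133, Add(Rational(-14, 5), Mul(6, Rational(-1, 3))))), -1)) = Mul(-26483, Pow(Add(-14894, Mul(-133, Add(Rational(-14, 5), -2))), -1)) = Mul(-26483, Pow(Add(-14894, Mul(-133, Rational(-24, 5))), -1)) = Mul(-26483, Pow(Add(-14894, Rational(3192, 5)), -1)) = Mul(-26483, Pow(Rational(-71278, 5), -1)) = Mul(-26483, Rational(-5, 71278)) = Rational(132415, 71278)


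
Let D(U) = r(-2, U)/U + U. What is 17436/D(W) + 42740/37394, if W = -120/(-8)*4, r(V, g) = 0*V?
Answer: 27273591/93485 ≈ 291.74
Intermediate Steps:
r(V, g) = 0
W = 60 (W = -120*(-⅛)*4 = 15*4 = 60)
D(U) = U (D(U) = 0/U + U = 0 + U = U)
17436/D(W) + 42740/37394 = 17436/60 + 42740/37394 = 17436*(1/60) + 42740*(1/37394) = 1453/5 + 21370/18697 = 27273591/93485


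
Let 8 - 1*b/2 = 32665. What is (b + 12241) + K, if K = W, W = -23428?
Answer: -76501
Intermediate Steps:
b = -65314 (b = 16 - 2*32665 = 16 - 65330 = -65314)
K = -23428
(b + 12241) + K = (-65314 + 12241) - 23428 = -53073 - 23428 = -76501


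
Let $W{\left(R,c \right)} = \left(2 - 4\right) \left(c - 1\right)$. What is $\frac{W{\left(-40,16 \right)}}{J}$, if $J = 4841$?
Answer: $- \frac{30}{4841} \approx -0.0061971$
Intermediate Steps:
$W{\left(R,c \right)} = 2 - 2 c$ ($W{\left(R,c \right)} = - 2 \left(-1 + c\right) = 2 - 2 c$)
$\frac{W{\left(-40,16 \right)}}{J} = \frac{2 - 32}{4841} = \left(2 - 32\right) \frac{1}{4841} = \left(-30\right) \frac{1}{4841} = - \frac{30}{4841}$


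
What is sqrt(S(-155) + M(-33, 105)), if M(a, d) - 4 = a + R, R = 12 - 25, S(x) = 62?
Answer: 2*sqrt(5) ≈ 4.4721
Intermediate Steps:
R = -13
M(a, d) = -9 + a (M(a, d) = 4 + (a - 13) = 4 + (-13 + a) = -9 + a)
sqrt(S(-155) + M(-33, 105)) = sqrt(62 + (-9 - 33)) = sqrt(62 - 42) = sqrt(20) = 2*sqrt(5)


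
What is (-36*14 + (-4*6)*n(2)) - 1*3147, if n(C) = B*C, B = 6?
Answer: -3939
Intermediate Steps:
n(C) = 6*C
(-36*14 + (-4*6)*n(2)) - 1*3147 = (-36*14 + (-4*6)*(6*2)) - 1*3147 = (-504 - 24*12) - 3147 = (-504 - 288) - 3147 = -792 - 3147 = -3939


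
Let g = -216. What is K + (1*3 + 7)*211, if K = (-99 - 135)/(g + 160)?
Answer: 59197/28 ≈ 2114.2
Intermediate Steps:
K = 117/28 (K = (-99 - 135)/(-216 + 160) = -234/(-56) = -234*(-1/56) = 117/28 ≈ 4.1786)
K + (1*3 + 7)*211 = 117/28 + (1*3 + 7)*211 = 117/28 + (3 + 7)*211 = 117/28 + 10*211 = 117/28 + 2110 = 59197/28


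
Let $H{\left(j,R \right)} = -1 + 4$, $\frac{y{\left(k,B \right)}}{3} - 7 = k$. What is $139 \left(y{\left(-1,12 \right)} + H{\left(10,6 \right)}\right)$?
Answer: $2919$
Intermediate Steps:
$y{\left(k,B \right)} = 21 + 3 k$
$H{\left(j,R \right)} = 3$
$139 \left(y{\left(-1,12 \right)} + H{\left(10,6 \right)}\right) = 139 \left(\left(21 + 3 \left(-1\right)\right) + 3\right) = 139 \left(\left(21 - 3\right) + 3\right) = 139 \left(18 + 3\right) = 139 \cdot 21 = 2919$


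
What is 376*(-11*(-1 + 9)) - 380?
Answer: -33468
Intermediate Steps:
376*(-11*(-1 + 9)) - 380 = 376*(-11*8) - 380 = 376*(-88) - 380 = -33088 - 380 = -33468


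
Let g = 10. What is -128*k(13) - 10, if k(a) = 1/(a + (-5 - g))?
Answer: 54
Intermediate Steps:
k(a) = 1/(-15 + a) (k(a) = 1/(a + (-5 - 1*10)) = 1/(a + (-5 - 10)) = 1/(a - 15) = 1/(-15 + a))
-128*k(13) - 10 = -128/(-15 + 13) - 10 = -128/(-2) - 10 = -128*(-½) - 10 = 64 - 10 = 54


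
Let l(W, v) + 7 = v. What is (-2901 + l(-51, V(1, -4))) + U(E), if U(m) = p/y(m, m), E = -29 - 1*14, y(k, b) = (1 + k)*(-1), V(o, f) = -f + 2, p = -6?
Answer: -20315/7 ≈ -2902.1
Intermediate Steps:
V(o, f) = 2 - f
l(W, v) = -7 + v
y(k, b) = -1 - k
E = -43 (E = -29 - 14 = -43)
U(m) = -6/(-1 - m)
(-2901 + l(-51, V(1, -4))) + U(E) = (-2901 + (-7 + (2 - 1*(-4)))) + 6/(1 - 43) = (-2901 + (-7 + (2 + 4))) + 6/(-42) = (-2901 + (-7 + 6)) + 6*(-1/42) = (-2901 - 1) - ⅐ = -2902 - ⅐ = -20315/7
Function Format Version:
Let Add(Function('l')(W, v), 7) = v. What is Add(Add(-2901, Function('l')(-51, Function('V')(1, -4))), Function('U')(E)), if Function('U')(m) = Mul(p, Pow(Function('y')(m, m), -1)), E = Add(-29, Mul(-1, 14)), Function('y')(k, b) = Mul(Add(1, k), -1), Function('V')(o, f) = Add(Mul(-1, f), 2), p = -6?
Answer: Rational(-20315, 7) ≈ -2902.1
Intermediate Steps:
Function('V')(o, f) = Add(2, Mul(-1, f))
Function('l')(W, v) = Add(-7, v)
Function('y')(k, b) = Add(-1, Mul(-1, k))
E = -43 (E = Add(-29, -14) = -43)
Function('U')(m) = Mul(-6, Pow(Add(-1, Mul(-1, m)), -1))
Add(Add(-2901, Function('l')(-51, Function('V')(1, -4))), Function('U')(E)) = Add(Add(-2901, Add(-7, Add(2, Mul(-1, -4)))), Mul(6, Pow(Add(1, -43), -1))) = Add(Add(-2901, Add(-7, Add(2, 4))), Mul(6, Pow(-42, -1))) = Add(Add(-2901, Add(-7, 6)), Mul(6, Rational(-1, 42))) = Add(Add(-2901, -1), Rational(-1, 7)) = Add(-2902, Rational(-1, 7)) = Rational(-20315, 7)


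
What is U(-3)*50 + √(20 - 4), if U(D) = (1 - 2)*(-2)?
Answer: 104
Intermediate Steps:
U(D) = 2 (U(D) = -1*(-2) = 2)
U(-3)*50 + √(20 - 4) = 2*50 + √(20 - 4) = 100 + √16 = 100 + 4 = 104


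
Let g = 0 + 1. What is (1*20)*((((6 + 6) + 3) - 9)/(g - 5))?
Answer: -30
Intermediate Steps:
g = 1
(1*20)*((((6 + 6) + 3) - 9)/(g - 5)) = (1*20)*((((6 + 6) + 3) - 9)/(1 - 5)) = 20*(((12 + 3) - 9)/(-4)) = 20*((15 - 9)*(-¼)) = 20*(6*(-¼)) = 20*(-3/2) = -30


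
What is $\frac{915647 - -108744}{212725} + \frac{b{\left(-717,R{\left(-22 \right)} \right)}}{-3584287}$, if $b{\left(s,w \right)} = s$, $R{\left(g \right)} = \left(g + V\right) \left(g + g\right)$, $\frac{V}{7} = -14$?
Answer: $\frac{3671863868042}{762467452075} \approx 4.8158$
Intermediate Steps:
$V = -98$ ($V = 7 \left(-14\right) = -98$)
$R{\left(g \right)} = 2 g \left(-98 + g\right)$ ($R{\left(g \right)} = \left(g - 98\right) \left(g + g\right) = \left(-98 + g\right) 2 g = 2 g \left(-98 + g\right)$)
$\frac{915647 - -108744}{212725} + \frac{b{\left(-717,R{\left(-22 \right)} \right)}}{-3584287} = \frac{915647 - -108744}{212725} - \frac{717}{-3584287} = \left(915647 + 108744\right) \frac{1}{212725} - - \frac{717}{3584287} = 1024391 \cdot \frac{1}{212725} + \frac{717}{3584287} = \frac{1024391}{212725} + \frac{717}{3584287} = \frac{3671863868042}{762467452075}$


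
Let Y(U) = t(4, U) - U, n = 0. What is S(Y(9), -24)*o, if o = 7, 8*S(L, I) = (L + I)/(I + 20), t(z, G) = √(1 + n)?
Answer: 7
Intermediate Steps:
t(z, G) = 1 (t(z, G) = √(1 + 0) = √1 = 1)
Y(U) = 1 - U
S(L, I) = (I + L)/(8*(20 + I)) (S(L, I) = ((L + I)/(I + 20))/8 = ((I + L)/(20 + I))/8 = (I + L)/(8*(20 + I)))
S(Y(9), -24)*o = ((-24 + (1 - 1*9))/(8*(20 - 24)))*7 = ((⅛)*(-24 + (1 - 9))/(-4))*7 = ((⅛)*(-¼)*(-24 - 8))*7 = ((⅛)*(-¼)*(-32))*7 = 1*7 = 7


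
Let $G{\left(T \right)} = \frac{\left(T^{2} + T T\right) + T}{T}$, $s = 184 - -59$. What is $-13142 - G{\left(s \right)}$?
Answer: $-13629$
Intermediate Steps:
$s = 243$ ($s = 184 + 59 = 243$)
$G{\left(T \right)} = \frac{T + 2 T^{2}}{T}$ ($G{\left(T \right)} = \frac{\left(T^{2} + T^{2}\right) + T}{T} = \frac{2 T^{2} + T}{T} = \frac{T + 2 T^{2}}{T}$)
$-13142 - G{\left(s \right)} = -13142 - \left(1 + 2 \cdot 243\right) = -13142 - \left(1 + 486\right) = -13142 - 487 = -13629$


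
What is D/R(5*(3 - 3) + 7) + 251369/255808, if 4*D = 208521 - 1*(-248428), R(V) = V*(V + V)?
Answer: 2089102615/1790656 ≈ 1166.7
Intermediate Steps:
R(V) = 2*V**2 (R(V) = V*(2*V) = 2*V**2)
D = 456949/4 (D = (208521 - 1*(-248428))/4 = (208521 + 248428)/4 = (1/4)*456949 = 456949/4 ≈ 1.1424e+5)
D/R(5*(3 - 3) + 7) + 251369/255808 = 456949/(4*((2*(5*(3 - 3) + 7)**2))) + 251369/255808 = 456949/(4*((2*(5*0 + 7)**2))) + 251369*(1/255808) = 456949/(4*((2*(0 + 7)**2))) + 251369/255808 = 456949/(4*((2*7**2))) + 251369/255808 = 456949/(4*((2*49))) + 251369/255808 = (456949/4)/98 + 251369/255808 = (456949/4)*(1/98) + 251369/255808 = 456949/392 + 251369/255808 = 2089102615/1790656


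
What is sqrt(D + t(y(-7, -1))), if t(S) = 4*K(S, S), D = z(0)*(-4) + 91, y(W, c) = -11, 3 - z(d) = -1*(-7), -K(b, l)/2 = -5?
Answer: 7*sqrt(3) ≈ 12.124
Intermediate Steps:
K(b, l) = 10 (K(b, l) = -2*(-5) = 10)
z(d) = -4 (z(d) = 3 - (-1)*(-7) = 3 - 1*7 = 3 - 7 = -4)
D = 107 (D = -4*(-4) + 91 = 16 + 91 = 107)
t(S) = 40 (t(S) = 4*10 = 40)
sqrt(D + t(y(-7, -1))) = sqrt(107 + 40) = sqrt(147) = 7*sqrt(3)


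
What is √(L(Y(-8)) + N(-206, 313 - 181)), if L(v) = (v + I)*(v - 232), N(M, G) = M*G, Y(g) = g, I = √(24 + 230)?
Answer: 2*√(-6318 - 60*√254) ≈ 170.58*I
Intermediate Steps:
I = √254 ≈ 15.937
N(M, G) = G*M
L(v) = (-232 + v)*(v + √254) (L(v) = (v + √254)*(v - 232) = (v + √254)*(-232 + v) = (-232 + v)*(v + √254))
√(L(Y(-8)) + N(-206, 313 - 181)) = √(((-8)² - 232*(-8) - 232*√254 - 8*√254) + (313 - 181)*(-206)) = √((64 + 1856 - 232*√254 - 8*√254) + 132*(-206)) = √((1920 - 240*√254) - 27192) = √(-25272 - 240*√254)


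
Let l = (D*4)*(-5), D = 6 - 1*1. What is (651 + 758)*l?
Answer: -140900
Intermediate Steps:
D = 5 (D = 6 - 1 = 5)
l = -100 (l = (5*4)*(-5) = 20*(-5) = -100)
(651 + 758)*l = (651 + 758)*(-100) = 1409*(-100) = -140900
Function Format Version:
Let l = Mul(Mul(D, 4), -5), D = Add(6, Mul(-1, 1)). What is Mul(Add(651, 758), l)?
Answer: -140900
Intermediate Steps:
D = 5 (D = Add(6, -1) = 5)
l = -100 (l = Mul(Mul(5, 4), -5) = Mul(20, -5) = -100)
Mul(Add(651, 758), l) = Mul(Add(651, 758), -100) = Mul(1409, -100) = -140900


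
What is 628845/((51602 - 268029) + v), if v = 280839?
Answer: 628845/64412 ≈ 9.7628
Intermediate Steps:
628845/((51602 - 268029) + v) = 628845/((51602 - 268029) + 280839) = 628845/(-216427 + 280839) = 628845/64412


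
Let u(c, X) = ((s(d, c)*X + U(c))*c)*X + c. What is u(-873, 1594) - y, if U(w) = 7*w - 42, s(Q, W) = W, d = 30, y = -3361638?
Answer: 1945010441595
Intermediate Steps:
U(w) = -42 + 7*w
u(c, X) = c + X*c*(-42 + 7*c + X*c) (u(c, X) = ((c*X + (-42 + 7*c))*c)*X + c = ((X*c + (-42 + 7*c))*c)*X + c = ((-42 + 7*c + X*c)*c)*X + c = (c*(-42 + 7*c + X*c))*X + c = X*c*(-42 + 7*c + X*c) + c = c + X*c*(-42 + 7*c + X*c))
u(-873, 1594) - y = -873*(1 - 873*1594**2 + 7*1594*(-6 - 873)) - 1*(-3361638) = -873*(1 - 873*2540836 + 7*1594*(-879)) + 3361638 = -873*(1 - 2218149828 - 9807882) + 3361638 = -873*(-2227957709) + 3361638 = 1945007079957 + 3361638 = 1945010441595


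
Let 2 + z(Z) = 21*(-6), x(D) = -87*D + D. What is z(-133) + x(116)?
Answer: -10104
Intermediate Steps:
x(D) = -86*D
z(Z) = -128 (z(Z) = -2 + 21*(-6) = -2 - 126 = -128)
z(-133) + x(116) = -128 - 86*116 = -128 - 9976 = -10104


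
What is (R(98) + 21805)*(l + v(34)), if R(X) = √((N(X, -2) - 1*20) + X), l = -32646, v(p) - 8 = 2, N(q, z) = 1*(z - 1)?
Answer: -711627980 - 163180*√3 ≈ -7.1191e+8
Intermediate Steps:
N(q, z) = -1 + z (N(q, z) = 1*(-1 + z) = -1 + z)
v(p) = 10 (v(p) = 8 + 2 = 10)
R(X) = √(-23 + X) (R(X) = √(((-1 - 2) - 1*20) + X) = √((-3 - 20) + X) = √(-23 + X))
(R(98) + 21805)*(l + v(34)) = (√(-23 + 98) + 21805)*(-32646 + 10) = (√75 + 21805)*(-32636) = (5*√3 + 21805)*(-32636) = (21805 + 5*√3)*(-32636) = -711627980 - 163180*√3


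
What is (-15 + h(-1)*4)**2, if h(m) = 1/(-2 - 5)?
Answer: 11881/49 ≈ 242.47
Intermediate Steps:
h(m) = -1/7 (h(m) = 1/(-7) = -1/7)
(-15 + h(-1)*4)**2 = (-15 - 1/7*4)**2 = (-15 - 4/7)**2 = (-109/7)**2 = 11881/49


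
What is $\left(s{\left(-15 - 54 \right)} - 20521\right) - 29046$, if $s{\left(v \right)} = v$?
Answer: $-49636$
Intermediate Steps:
$\left(s{\left(-15 - 54 \right)} - 20521\right) - 29046 = \left(\left(-15 - 54\right) - 20521\right) - 29046 = \left(-69 - 20521\right) - 29046 = -20590 - 29046 = -49636$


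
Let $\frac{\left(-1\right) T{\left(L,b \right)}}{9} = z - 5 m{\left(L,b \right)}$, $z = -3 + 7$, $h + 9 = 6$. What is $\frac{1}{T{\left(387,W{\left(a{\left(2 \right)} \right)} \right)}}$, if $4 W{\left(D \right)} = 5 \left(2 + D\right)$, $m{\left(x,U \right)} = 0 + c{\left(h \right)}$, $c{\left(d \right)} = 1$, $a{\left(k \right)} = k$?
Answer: $\frac{1}{9} \approx 0.11111$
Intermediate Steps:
$h = -3$ ($h = -9 + 6 = -3$)
$z = 4$
$m{\left(x,U \right)} = 1$ ($m{\left(x,U \right)} = 0 + 1 = 1$)
$W{\left(D \right)} = \frac{5}{2} + \frac{5 D}{4}$ ($W{\left(D \right)} = \frac{5 \left(2 + D\right)}{4} = \frac{10 + 5 D}{4} = \frac{5}{2} + \frac{5 D}{4}$)
$T{\left(L,b \right)} = 9$ ($T{\left(L,b \right)} = - 9 \left(4 - 5\right) = \left(-9\right) \left(-1\right) = 9$)
$\frac{1}{T{\left(387,W{\left(a{\left(2 \right)} \right)} \right)}} = \frac{1}{9}$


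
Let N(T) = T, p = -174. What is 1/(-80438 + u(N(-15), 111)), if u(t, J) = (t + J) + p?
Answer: -1/80516 ≈ -1.2420e-5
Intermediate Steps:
u(t, J) = -174 + J + t (u(t, J) = (t + J) - 174 = (J + t) - 174 = -174 + J + t)
1/(-80438 + u(N(-15), 111)) = 1/(-80438 + (-174 + 111 - 15)) = 1/(-80438 - 78) = 1/(-80516) = -1/80516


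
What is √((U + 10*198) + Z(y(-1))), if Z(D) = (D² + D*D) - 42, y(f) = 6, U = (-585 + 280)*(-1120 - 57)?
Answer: √360995 ≈ 600.83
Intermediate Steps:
U = 358985 (U = -305*(-1177) = 358985)
Z(D) = -42 + 2*D² (Z(D) = (D² + D²) - 42 = 2*D² - 42 = -42 + 2*D²)
√((U + 10*198) + Z(y(-1))) = √((358985 + 10*198) + (-42 + 2*6²)) = √((358985 + 1980) + (-42 + 2*36)) = √(360965 + (-42 + 72)) = √(360965 + 30) = √360995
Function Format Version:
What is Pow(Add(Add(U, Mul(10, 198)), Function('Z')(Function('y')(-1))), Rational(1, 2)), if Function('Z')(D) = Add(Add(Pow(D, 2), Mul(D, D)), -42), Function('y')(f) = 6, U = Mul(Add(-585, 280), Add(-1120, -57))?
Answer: Pow(360995, Rational(1, 2)) ≈ 600.83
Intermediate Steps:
U = 358985 (U = Mul(-305, -1177) = 358985)
Function('Z')(D) = Add(-42, Mul(2, Pow(D, 2))) (Function('Z')(D) = Add(Add(Pow(D, 2), Pow(D, 2)), -42) = Add(Mul(2, Pow(D, 2)), -42) = Add(-42, Mul(2, Pow(D, 2))))
Pow(Add(Add(U, Mul(10, 198)), Function('Z')(Function('y')(-1))), Rational(1, 2)) = Pow(Add(Add(358985, Mul(10, 198)), Add(-42, Mul(2, Pow(6, 2)))), Rational(1, 2)) = Pow(Add(Add(358985, 1980), Add(-42, Mul(2, 36))), Rational(1, 2)) = Pow(Add(360965, Add(-42, 72)), Rational(1, 2)) = Pow(Add(360965, 30), Rational(1, 2)) = Pow(360995, Rational(1, 2))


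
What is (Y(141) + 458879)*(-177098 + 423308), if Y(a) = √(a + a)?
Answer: 112980598590 + 246210*√282 ≈ 1.1298e+11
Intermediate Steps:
Y(a) = √2*√a (Y(a) = √(2*a) = √2*√a)
(Y(141) + 458879)*(-177098 + 423308) = (√2*√141 + 458879)*(-177098 + 423308) = (√282 + 458879)*246210 = (458879 + √282)*246210 = 112980598590 + 246210*√282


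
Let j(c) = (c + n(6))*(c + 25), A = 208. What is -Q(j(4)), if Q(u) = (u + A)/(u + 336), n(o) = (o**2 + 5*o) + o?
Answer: -603/635 ≈ -0.94961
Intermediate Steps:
n(o) = o**2 + 6*o
j(c) = (25 + c)*(72 + c) (j(c) = (c + 6*(6 + 6))*(c + 25) = (c + 6*12)*(25 + c) = (c + 72)*(25 + c) = (72 + c)*(25 + c) = (25 + c)*(72 + c))
Q(u) = (208 + u)/(336 + u) (Q(u) = (u + 208)/(u + 336) = (208 + u)/(336 + u))
-Q(j(4)) = -(208 + (1800 + 4**2 + 97*4))/(336 + (1800 + 4**2 + 97*4)) = -(208 + (1800 + 16 + 388))/(336 + (1800 + 16 + 388)) = -(208 + 2204)/(336 + 2204) = -2412/2540 = -1*603/635 = -603/635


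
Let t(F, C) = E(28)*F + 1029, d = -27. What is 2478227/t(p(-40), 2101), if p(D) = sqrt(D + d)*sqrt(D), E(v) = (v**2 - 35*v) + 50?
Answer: -2550095583/56068039 + 723642284*sqrt(670)/56068039 ≈ 288.59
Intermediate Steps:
E(v) = 50 + v**2 - 35*v
p(D) = sqrt(D)*sqrt(-27 + D) (p(D) = sqrt(D - 27)*sqrt(D) = sqrt(-27 + D)*sqrt(D) = sqrt(D)*sqrt(-27 + D))
t(F, C) = 1029 - 146*F (t(F, C) = (50 + 28**2 - 35*28)*F + 1029 = (50 + 784 - 980)*F + 1029 = -146*F + 1029 = 1029 - 146*F)
2478227/t(p(-40), 2101) = 2478227/(1029 - 146*sqrt(-40)*sqrt(-27 - 40)) = 2478227/(1029 - 146*2*I*sqrt(10)*sqrt(-67)) = 2478227/(1029 - 146*2*I*sqrt(10)*I*sqrt(67)) = 2478227/(1029 - (-292)*sqrt(670)) = 2478227/(1029 + 292*sqrt(670))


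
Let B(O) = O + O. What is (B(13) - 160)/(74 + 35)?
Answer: -134/109 ≈ -1.2294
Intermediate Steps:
B(O) = 2*O
(B(13) - 160)/(74 + 35) = (2*13 - 160)/(74 + 35) = (26 - 160)/109 = -134*1/109 = -134/109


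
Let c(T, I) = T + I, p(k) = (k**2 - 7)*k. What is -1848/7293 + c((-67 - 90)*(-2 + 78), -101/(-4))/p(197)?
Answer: -1722780223/6757290696 ≈ -0.25495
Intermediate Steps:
p(k) = k*(-7 + k**2) (p(k) = (-7 + k**2)*k = k*(-7 + k**2))
c(T, I) = I + T
-1848/7293 + c((-67 - 90)*(-2 + 78), -101/(-4))/p(197) = -1848/7293 + (-101/(-4) + (-67 - 90)*(-2 + 78))/((197*(-7 + 197**2))) = -1848*1/7293 + (-101*(-1/4) - 157*76)/((197*(-7 + 38809))) = -56/221 + (101/4 - 11932)/((197*38802)) = -56/221 - 47627/4/7643994 = -56/221 - 47627/4*1/7643994 = -56/221 - 47627/30575976 = -1722780223/6757290696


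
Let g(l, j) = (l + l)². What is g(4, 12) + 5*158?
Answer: 854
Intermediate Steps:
g(l, j) = 4*l² (g(l, j) = (2*l)² = 4*l²)
g(4, 12) + 5*158 = 4*4² + 5*158 = 4*16 + 790 = 64 + 790 = 854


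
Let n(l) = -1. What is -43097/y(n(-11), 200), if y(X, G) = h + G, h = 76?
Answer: -43097/276 ≈ -156.15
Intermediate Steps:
y(X, G) = 76 + G
-43097/y(n(-11), 200) = -43097/(76 + 200) = -43097/276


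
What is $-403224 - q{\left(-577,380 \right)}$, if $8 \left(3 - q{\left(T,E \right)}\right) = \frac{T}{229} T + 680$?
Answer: $- \frac{738223215}{1832} \approx -4.0296 \cdot 10^{5}$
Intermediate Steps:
$q{\left(T,E \right)} = -82 - \frac{T^{2}}{1832}$ ($q{\left(T,E \right)} = 3 - \frac{\frac{T}{229} T + 680}{8} = 3 - \frac{\frac{T^{2}}{229} + 680}{8} = 3 - \frac{680 + \frac{T^{2}}{229}}{8} = 3 - \left(85 + \frac{T^{2}}{1832}\right) = -82 - \frac{T^{2}}{1832}$)
$-403224 - q{\left(-577,380 \right)} = -403224 - \left(-82 - \frac{\left(-577\right)^{2}}{1832}\right) = -403224 - \left(-82 - \frac{332929}{1832}\right) = -403224 - - \frac{483153}{1832} = -403224 + \frac{483153}{1832} = - \frac{738223215}{1832}$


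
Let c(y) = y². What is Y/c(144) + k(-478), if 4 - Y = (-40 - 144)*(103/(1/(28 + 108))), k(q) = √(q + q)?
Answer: 644369/5184 + 2*I*√239 ≈ 124.3 + 30.919*I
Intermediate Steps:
k(q) = √2*√q (k(q) = √(2*q) = √2*√q)
Y = 2577476 (Y = 4 - (-40 - 144)*103/(1/(28 + 108)) = 4 - (-184)*103/(1/136) = 4 - (-184)*103*136 = 4 - (-184)*14008 = 4 - 1*(-2577472) = 4 + 2577472 = 2577476)
Y/c(144) + k(-478) = 2577476/(144²) + √2*√(-478) = 2577476/20736 + √2*(I*√478) = 2577476*(1/20736) + 2*I*√239 = 644369/5184 + 2*I*√239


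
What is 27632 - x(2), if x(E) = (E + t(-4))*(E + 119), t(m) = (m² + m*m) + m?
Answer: 24002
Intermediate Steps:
t(m) = m + 2*m² (t(m) = (m² + m²) + m = 2*m² + m = m + 2*m²)
x(E) = (28 + E)*(119 + E) (x(E) = (E - 4*(1 + 2*(-4)))*(E + 119) = (E - 4*(1 - 8))*(119 + E) = (E - 4*(-7))*(119 + E) = (E + 28)*(119 + E) = (28 + E)*(119 + E))
27632 - x(2) = 27632 - (3332 + 2² + 147*2) = 27632 - (3332 + 4 + 294) = 27632 - 1*3630 = 27632 - 3630 = 24002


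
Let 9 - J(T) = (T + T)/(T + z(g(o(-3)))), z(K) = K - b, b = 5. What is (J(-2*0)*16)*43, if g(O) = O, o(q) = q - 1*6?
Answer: 6192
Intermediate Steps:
o(q) = -6 + q (o(q) = q - 6 = -6 + q)
z(K) = -5 + K (z(K) = K - 1*5 = K - 5 = -5 + K)
J(T) = 9 - 2*T/(-14 + T) (J(T) = 9 - (T + T)/(T + (-5 + (-6 - 3))) = 9 - 2*T/(T + (-5 - 9)) = 9 - 2*T/(T - 14) = 9 - 2*T/(-14 + T))
(J(-2*0)*16)*43 = ((7*(-18 - 2*0)/(-14 - 2*0))*16)*43 = ((7*(-18 + 0)/(-14 + 0))*16)*43 = ((7*(-18)/(-14))*16)*43 = ((7*(-1/14)*(-18))*16)*43 = (9*16)*43 = 144*43 = 6192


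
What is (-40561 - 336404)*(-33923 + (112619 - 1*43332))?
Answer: -13330990260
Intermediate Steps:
(-40561 - 336404)*(-33923 + (112619 - 1*43332)) = -376965*(-33923 + (112619 - 43332)) = -376965*(-33923 + 69287) = -376965*35364 = -13330990260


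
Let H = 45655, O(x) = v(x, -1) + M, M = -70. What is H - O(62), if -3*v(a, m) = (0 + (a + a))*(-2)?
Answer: 136927/3 ≈ 45642.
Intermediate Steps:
v(a, m) = 4*a/3 (v(a, m) = -(0 + (a + a))*(-2)/3 = -(0 + 2*a)*(-2)/3 = -2*a*(-2)/3 = -(-4)*a/3 = 4*a/3)
O(x) = -70 + 4*x/3 (O(x) = 4*x/3 - 70 = -70 + 4*x/3)
H - O(62) = 45655 - (-70 + (4/3)*62) = 45655 - (-70 + 248/3) = 45655 - 1*38/3 = 45655 - 38/3 = 136927/3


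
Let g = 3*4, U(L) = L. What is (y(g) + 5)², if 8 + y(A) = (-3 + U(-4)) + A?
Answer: 4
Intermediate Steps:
g = 12
y(A) = -15 + A (y(A) = -8 + ((-3 - 4) + A) = -8 + (-7 + A) = -15 + A)
(y(g) + 5)² = ((-15 + 12) + 5)² = (-3 + 5)² = 2² = 4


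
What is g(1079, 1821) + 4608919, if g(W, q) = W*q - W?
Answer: 6572699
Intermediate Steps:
g(W, q) = -W + W*q
g(1079, 1821) + 4608919 = 1079*(-1 + 1821) + 4608919 = 1079*1820 + 4608919 = 1963780 + 4608919 = 6572699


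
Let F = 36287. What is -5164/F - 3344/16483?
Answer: -206461940/598118621 ≈ -0.34519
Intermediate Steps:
-5164/F - 3344/16483 = -5164/36287 - 3344/16483 = -206461940/598118621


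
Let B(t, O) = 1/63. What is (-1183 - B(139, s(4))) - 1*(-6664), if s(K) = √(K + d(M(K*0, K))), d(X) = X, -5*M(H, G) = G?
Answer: 345302/63 ≈ 5481.0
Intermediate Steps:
M(H, G) = -G/5
s(K) = 2*√5*√K/5 (s(K) = √(K - K/5) = √(4*K/5) = 2*√5*√K/5)
B(t, O) = 1/63
(-1183 - B(139, s(4))) - 1*(-6664) = (-1183 - 1*1/63) - 1*(-6664) = (-1183 - 1/63) + 6664 = -74530/63 + 6664 = 345302/63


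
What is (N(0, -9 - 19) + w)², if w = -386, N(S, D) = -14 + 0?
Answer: 160000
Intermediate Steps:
N(S, D) = -14
(N(0, -9 - 19) + w)² = (-14 - 386)² = (-400)² = 160000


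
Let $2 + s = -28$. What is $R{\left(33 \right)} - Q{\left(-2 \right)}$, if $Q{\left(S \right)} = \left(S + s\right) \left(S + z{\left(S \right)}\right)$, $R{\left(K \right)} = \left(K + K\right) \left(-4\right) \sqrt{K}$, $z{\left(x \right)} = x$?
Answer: $-128 - 264 \sqrt{33} \approx -1644.6$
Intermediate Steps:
$s = -30$ ($s = -2 - 28 = -30$)
$R{\left(K \right)} = - 8 K^{\frac{3}{2}}$ ($R{\left(K \right)} = 2 K \left(-4\right) \sqrt{K} = - 8 K \sqrt{K} = - 8 K^{\frac{3}{2}}$)
$Q{\left(S \right)} = 2 S \left(-30 + S\right)$ ($Q{\left(S \right)} = \left(S - 30\right) \left(S + S\right) = \left(-30 + S\right) 2 S = 2 S \left(-30 + S\right)$)
$R{\left(33 \right)} - Q{\left(-2 \right)} = - 8 \cdot 33^{\frac{3}{2}} - 2 \left(-2\right) \left(-30 - 2\right) = - 8 \cdot 33 \sqrt{33} - 2 \left(-2\right) \left(-32\right) = - 264 \sqrt{33} - 128 = -128 - 264 \sqrt{33}$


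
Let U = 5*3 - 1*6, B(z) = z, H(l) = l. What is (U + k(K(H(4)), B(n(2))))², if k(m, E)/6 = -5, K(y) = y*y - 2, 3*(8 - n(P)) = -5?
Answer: 441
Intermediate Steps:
n(P) = 29/3 (n(P) = 8 - ⅓*(-5) = 8 + 5/3 = 29/3)
K(y) = -2 + y² (K(y) = y² - 2 = -2 + y²)
k(m, E) = -30 (k(m, E) = 6*(-5) = -30)
U = 9 (U = 15 - 6 = 9)
(U + k(K(H(4)), B(n(2))))² = (9 - 30)² = (-21)² = 441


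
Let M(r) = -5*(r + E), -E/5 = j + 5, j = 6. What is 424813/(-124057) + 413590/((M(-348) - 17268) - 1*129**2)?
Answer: -32428860226/1978336979 ≈ -16.392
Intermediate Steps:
E = -55 (E = -5*(6 + 5) = -5*11 = -55)
M(r) = 275 - 5*r (M(r) = -5*(r - 55) = -5*(-55 + r) = 275 - 5*r)
424813/(-124057) + 413590/((M(-348) - 17268) - 1*129**2) = 424813/(-124057) + 413590/(((275 - 5*(-348)) - 17268) - 1*129**2) = 424813*(-1/124057) + 413590/(((275 + 1740) - 17268) - 1*16641) = -424813/124057 + 413590/((2015 - 17268) - 16641) = -424813/124057 + 413590/(-15253 - 16641) = -424813/124057 + 413590/(-31894) = -424813/124057 + 413590*(-1/31894) = -424813/124057 - 206795/15947 = -32428860226/1978336979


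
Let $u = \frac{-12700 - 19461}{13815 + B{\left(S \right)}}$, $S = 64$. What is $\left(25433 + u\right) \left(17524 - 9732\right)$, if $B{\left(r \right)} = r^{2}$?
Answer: $\frac{3549242769184}{17911} \approx 1.9816 \cdot 10^{8}$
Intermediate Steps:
$u = - \frac{32161}{17911}$ ($u = \frac{-12700 - 19461}{13815 + 64^{2}} = - \frac{32161}{13815 + 4096} = - \frac{32161}{17911} \approx -1.7956$)
$\left(25433 + u\right) \left(17524 - 9732\right) = \left(25433 - \frac{32161}{17911}\right) \left(17524 - 9732\right) = \frac{455498302}{17911} \cdot 7792 = \frac{3549242769184}{17911}$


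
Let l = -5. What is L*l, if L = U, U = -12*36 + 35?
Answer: 1985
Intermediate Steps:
U = -397 (U = -432 + 35 = -397)
L = -397
L*l = -397*(-5) = 1985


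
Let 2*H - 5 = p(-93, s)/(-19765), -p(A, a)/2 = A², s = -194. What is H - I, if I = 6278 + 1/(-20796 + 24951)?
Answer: -206132231233/32849430 ≈ -6275.1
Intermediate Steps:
p(A, a) = -2*A²
I = 26085091/4155 (I = 6278 + 1/4155 = 26085091/4155 ≈ 6278.0)
H = 116123/39530 (H = 5/2 + (-2*(-93)²/(-19765))/2 = 5/2 + (-2*8649*(-1/19765))/2 = 5/2 + (-17298*(-1/19765))/2 = 5/2 + (½)*(17298/19765) = 5/2 + 8649/19765 = 116123/39530 ≈ 2.9376)
H - I = 116123/39530 - 1*26085091/4155 = 116123/39530 - 26085091/4155 = -206132231233/32849430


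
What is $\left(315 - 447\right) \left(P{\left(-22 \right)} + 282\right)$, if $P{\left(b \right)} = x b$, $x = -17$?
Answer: $-86592$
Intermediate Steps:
$P{\left(b \right)} = - 17 b$
$\left(315 - 447\right) \left(P{\left(-22 \right)} + 282\right) = \left(315 - 447\right) \left(\left(-17\right) \left(-22\right) + 282\right) = - 132 \left(374 + 282\right) = \left(-132\right) 656 = -86592$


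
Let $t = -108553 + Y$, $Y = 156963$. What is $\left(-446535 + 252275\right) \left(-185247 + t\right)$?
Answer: $26581955620$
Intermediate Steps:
$t = 48410$ ($t = -108553 + 156963 = 48410$)
$\left(-446535 + 252275\right) \left(-185247 + t\right) = \left(-446535 + 252275\right) \left(-185247 + 48410\right) = \left(-194260\right) \left(-136837\right) = 26581955620$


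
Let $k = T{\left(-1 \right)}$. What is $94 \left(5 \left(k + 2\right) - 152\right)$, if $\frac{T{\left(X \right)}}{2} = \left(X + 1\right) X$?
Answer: $-13348$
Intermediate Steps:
$T{\left(X \right)} = 2 X \left(1 + X\right)$ ($T{\left(X \right)} = 2 \left(X + 1\right) X = 2 \left(1 + X\right) X = 2 X \left(1 + X\right)$)
$k = 0$ ($k = 2 \left(-1\right) \left(1 - 1\right) = 2 \left(-1\right) 0 = 0$)
$94 \left(5 \left(k + 2\right) - 152\right) = 94 \left(5 \left(0 + 2\right) - 152\right) = 94 \left(5 \cdot 2 - 152\right) = 94 \left(10 - 152\right) = 94 \left(-142\right) = -13348$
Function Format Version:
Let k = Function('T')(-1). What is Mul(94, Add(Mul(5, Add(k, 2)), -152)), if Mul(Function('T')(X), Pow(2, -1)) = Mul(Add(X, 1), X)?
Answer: -13348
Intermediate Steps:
Function('T')(X) = Mul(2, X, Add(1, X)) (Function('T')(X) = Mul(2, Mul(Add(X, 1), X)) = Mul(2, Mul(Add(1, X), X)) = Mul(2, Mul(X, Add(1, X))) = Mul(2, X, Add(1, X)))
k = 0 (k = Mul(2, -1, Add(1, -1)) = Mul(2, -1, 0) = 0)
Mul(94, Add(Mul(5, Add(k, 2)), -152)) = Mul(94, Add(Mul(5, Add(0, 2)), -152)) = Mul(94, Add(Mul(5, 2), -152)) = Mul(94, Add(10, -152)) = Mul(94, -142) = -13348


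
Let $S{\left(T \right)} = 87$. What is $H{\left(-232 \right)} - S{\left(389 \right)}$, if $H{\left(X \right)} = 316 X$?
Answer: $-73399$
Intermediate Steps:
$H{\left(-232 \right)} - S{\left(389 \right)} = 316 \left(-232\right) - 87 = -73312 - 87 = -73399$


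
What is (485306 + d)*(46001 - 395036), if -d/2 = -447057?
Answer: -481465859700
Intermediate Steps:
d = 894114 (d = -2*(-447057) = 894114)
(485306 + d)*(46001 - 395036) = (485306 + 894114)*(46001 - 395036) = 1379420*(-349035) = -481465859700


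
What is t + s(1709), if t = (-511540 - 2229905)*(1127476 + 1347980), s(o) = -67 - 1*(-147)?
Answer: -6786326473840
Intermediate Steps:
s(o) = 80 (s(o) = -67 + 147 = 80)
t = -6786326473920 (t = -2741445*2475456 = -6786326473920)
t + s(1709) = -6786326473920 + 80 = -6786326473840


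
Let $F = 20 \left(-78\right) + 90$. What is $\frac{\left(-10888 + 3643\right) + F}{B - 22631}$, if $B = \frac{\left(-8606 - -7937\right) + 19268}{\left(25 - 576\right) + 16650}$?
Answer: $\frac{1336217}{3469694} \approx 0.38511$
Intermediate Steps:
$B = \frac{18599}{16099}$ ($B = \frac{\left(-8606 + 7937\right) + 19268}{\left(25 - 576\right) + 16650} = \frac{-669 + 19268}{-551 + 16650} = \frac{18599}{16099} \approx 1.1553$)
$F = -1470$ ($F = -1560 + 90 = -1470$)
$\frac{\left(-10888 + 3643\right) + F}{B - 22631} = \frac{\left(-10888 + 3643\right) - 1470}{\frac{18599}{16099} - 22631} = \frac{-7245 - 1470}{- \frac{364317870}{16099}} = \left(-8715\right) \left(- \frac{16099}{364317870}\right) = \frac{1336217}{3469694}$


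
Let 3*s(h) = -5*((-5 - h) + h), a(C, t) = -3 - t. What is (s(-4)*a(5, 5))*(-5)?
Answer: 1000/3 ≈ 333.33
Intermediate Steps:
s(h) = 25/3 (s(h) = (-5*((-5 - h) + h))/3 = (-5*(-5))/3 = (⅓)*25 = 25/3)
(s(-4)*a(5, 5))*(-5) = (25*(-3 - 1*5)/3)*(-5) = (25*(-3 - 5)/3)*(-5) = ((25/3)*(-8))*(-5) = -200/3*(-5) = 1000/3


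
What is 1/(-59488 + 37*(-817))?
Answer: -1/89717 ≈ -1.1146e-5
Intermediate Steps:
1/(-59488 + 37*(-817)) = 1/(-59488 - 30229) = 1/(-89717) = -1/89717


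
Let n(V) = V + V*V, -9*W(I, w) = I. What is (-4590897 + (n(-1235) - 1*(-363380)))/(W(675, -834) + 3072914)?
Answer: -2703527/3072839 ≈ -0.87981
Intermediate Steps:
W(I, w) = -I/9
n(V) = V + V²
(-4590897 + (n(-1235) - 1*(-363380)))/(W(675, -834) + 3072914) = (-4590897 + (-1235*(1 - 1235) - 1*(-363380)))/(-⅑*675 + 3072914) = (-4590897 + (-1235*(-1234) + 363380))/(-75 + 3072914) = (-4590897 + (1523990 + 363380))/3072839 = (-4590897 + 1887370)*(1/3072839) = -2703527*1/3072839 = -2703527/3072839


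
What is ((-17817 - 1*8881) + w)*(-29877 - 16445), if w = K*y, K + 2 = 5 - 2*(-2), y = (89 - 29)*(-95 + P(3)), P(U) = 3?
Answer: 3026586836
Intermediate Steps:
y = -5520 (y = (89 - 29)*(-95 + 3) = 60*(-92) = -5520)
K = 7 (K = -2 + (5 - 2*(-2)) = -2 + (5 + 4) = -2 + 9 = 7)
w = -38640 (w = 7*(-5520) = -38640)
((-17817 - 1*8881) + w)*(-29877 - 16445) = ((-17817 - 1*8881) - 38640)*(-29877 - 16445) = ((-17817 - 8881) - 38640)*(-46322) = (-26698 - 38640)*(-46322) = -65338*(-46322) = 3026586836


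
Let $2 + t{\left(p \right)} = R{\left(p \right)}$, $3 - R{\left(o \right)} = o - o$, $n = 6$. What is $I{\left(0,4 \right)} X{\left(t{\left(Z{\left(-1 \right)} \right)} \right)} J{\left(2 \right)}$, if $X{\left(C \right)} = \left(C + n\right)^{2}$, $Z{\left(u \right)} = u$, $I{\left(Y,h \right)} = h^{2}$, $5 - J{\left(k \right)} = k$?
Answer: $2352$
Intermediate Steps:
$J{\left(k \right)} = 5 - k$
$R{\left(o \right)} = 3$ ($R{\left(o \right)} = 3 - \left(o - o\right) = 3 - 0 = 3 + 0 = 3$)
$t{\left(p \right)} = 1$ ($t{\left(p \right)} = -2 + 3 = 1$)
$X{\left(C \right)} = \left(6 + C\right)^{2}$ ($X{\left(C \right)} = \left(C + 6\right)^{2} = \left(6 + C\right)^{2}$)
$I{\left(0,4 \right)} X{\left(t{\left(Z{\left(-1 \right)} \right)} \right)} J{\left(2 \right)} = 4^{2} \left(6 + 1\right)^{2} \left(5 - 2\right) = 16 \cdot 7^{2} \left(5 - 2\right) = 16 \cdot 49 \cdot 3 = 784 \cdot 3 = 2352$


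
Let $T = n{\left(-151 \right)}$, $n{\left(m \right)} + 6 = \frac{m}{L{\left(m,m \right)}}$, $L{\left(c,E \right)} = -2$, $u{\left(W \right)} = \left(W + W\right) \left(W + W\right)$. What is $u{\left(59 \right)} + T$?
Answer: $\frac{27987}{2} \approx 13994.0$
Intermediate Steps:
$u{\left(W \right)} = 4 W^{2}$ ($u{\left(W \right)} = 2 W 2 W = 4 W^{2}$)
$n{\left(m \right)} = -6 - \frac{m}{2}$ ($n{\left(m \right)} = -6 + \frac{m}{-2} = -6 + m \left(- \frac{1}{2}\right) = -6 - \frac{m}{2}$)
$T = \frac{139}{2}$ ($T = -6 - - \frac{151}{2} = -6 + \frac{151}{2} = \frac{139}{2} \approx 69.5$)
$u{\left(59 \right)} + T = 4 \cdot 59^{2} + \frac{139}{2} = 4 \cdot 3481 + \frac{139}{2} = 13924 + \frac{139}{2} = \frac{27987}{2}$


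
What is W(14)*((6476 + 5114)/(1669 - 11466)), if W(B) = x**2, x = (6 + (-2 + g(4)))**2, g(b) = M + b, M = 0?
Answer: -47472640/9797 ≈ -4845.6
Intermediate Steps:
g(b) = b (g(b) = 0 + b = b)
x = 64 (x = (6 + (-2 + 4))**2 = (6 + 2)**2 = 8**2 = 64)
W(B) = 4096 (W(B) = 64**2 = 4096)
W(14)*((6476 + 5114)/(1669 - 11466)) = 4096*((6476 + 5114)/(1669 - 11466)) = 4096*(11590/(-9797)) = 4096*(11590*(-1/9797)) = 4096*(-11590/9797) = -47472640/9797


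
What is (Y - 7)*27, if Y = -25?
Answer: -864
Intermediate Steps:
(Y - 7)*27 = (-25 - 7)*27 = -32*27 = -864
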